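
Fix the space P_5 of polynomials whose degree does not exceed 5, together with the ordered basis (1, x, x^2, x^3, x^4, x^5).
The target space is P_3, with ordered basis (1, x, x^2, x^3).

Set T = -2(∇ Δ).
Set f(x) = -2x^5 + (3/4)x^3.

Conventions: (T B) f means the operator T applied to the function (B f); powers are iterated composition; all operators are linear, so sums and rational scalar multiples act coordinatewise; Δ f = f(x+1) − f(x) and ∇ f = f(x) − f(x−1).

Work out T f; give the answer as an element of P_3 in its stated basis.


the result is g(x) = 80x^3 + 31x

Δ f = -10x^4 - 20x^3 - (71/4)x^2 - (31/4)x - 5/4
∇ Δ f = -40x^3 - (31/2)x
(-2(∇ Δ)) f = 80x^3 + 31x


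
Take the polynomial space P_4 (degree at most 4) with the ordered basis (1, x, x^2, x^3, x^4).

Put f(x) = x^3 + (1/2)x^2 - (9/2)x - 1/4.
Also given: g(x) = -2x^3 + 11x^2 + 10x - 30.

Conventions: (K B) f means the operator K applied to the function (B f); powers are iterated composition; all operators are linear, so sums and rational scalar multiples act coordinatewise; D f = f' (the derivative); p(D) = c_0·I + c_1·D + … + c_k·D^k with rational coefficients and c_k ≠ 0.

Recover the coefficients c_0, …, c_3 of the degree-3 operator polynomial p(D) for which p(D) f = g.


D^0 f = x^3 + (1/2)x^2 - (9/2)x - 1/4
D^1 f = 3x^2 + x - 9/2
D^2 f = 6x + 1
D^3 f = 6
matching coefficients of g against c_0 f + c_1 Df + … from the top degree down determines the c_i
solution: c_0 = -2, c_1 = 4, c_2 = -1/2, c_3 = -2

c_0 = -2, c_1 = 4, c_2 = -1/2, c_3 = -2


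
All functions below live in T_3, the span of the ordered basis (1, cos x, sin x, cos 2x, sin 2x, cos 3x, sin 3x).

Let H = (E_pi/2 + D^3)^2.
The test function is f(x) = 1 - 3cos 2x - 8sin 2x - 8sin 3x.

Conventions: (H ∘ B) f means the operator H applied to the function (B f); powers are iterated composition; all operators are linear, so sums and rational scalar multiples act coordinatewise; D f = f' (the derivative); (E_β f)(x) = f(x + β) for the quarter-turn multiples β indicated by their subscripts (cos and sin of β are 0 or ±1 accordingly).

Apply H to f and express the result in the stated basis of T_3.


E_pi/2 f = 1 + 3cos 2x + 8sin 2x + 8cos 3x
D f = -16cos 2x + 6sin 2x - 24cos 3x
D D f = 12cos 2x + 32sin 2x + 72sin 3x
D D D f = 64cos 2x - 24sin 2x + 216cos 3x
(E_pi/2 + D^3) f = 1 + 67cos 2x - 16sin 2x + 224cos 3x
E_pi/2 (E_pi/2 + D^3) f = 1 - 67cos 2x + 16sin 2x + 224sin 3x
D (E_pi/2 + D^3) f = -32cos 2x - 134sin 2x - 672sin 3x
D D (E_pi/2 + D^3) f = -268cos 2x + 64sin 2x - 2016cos 3x
D D D (E_pi/2 + D^3) f = 128cos 2x + 536sin 2x + 6048sin 3x
(E_pi/2 + D^3) (E_pi/2 + D^3) f = 1 + 61cos 2x + 552sin 2x + 6272sin 3x

the result is g(x) = 1 + 61cos 2x + 552sin 2x + 6272sin 3x


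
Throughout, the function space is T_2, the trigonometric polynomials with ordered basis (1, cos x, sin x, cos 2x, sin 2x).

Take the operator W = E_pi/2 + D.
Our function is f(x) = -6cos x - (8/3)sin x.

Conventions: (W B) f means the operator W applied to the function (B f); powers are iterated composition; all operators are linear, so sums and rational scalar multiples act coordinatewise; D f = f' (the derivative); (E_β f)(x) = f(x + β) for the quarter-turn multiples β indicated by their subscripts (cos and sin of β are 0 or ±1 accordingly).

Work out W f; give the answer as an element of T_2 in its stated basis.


E_pi/2 f = -(8/3)cos x + 6sin x
D f = -(8/3)cos x + 6sin x
(E_pi/2 + D) f = -(16/3)cos x + 12sin x

the image equals g(x) = -(16/3)cos x + 12sin x


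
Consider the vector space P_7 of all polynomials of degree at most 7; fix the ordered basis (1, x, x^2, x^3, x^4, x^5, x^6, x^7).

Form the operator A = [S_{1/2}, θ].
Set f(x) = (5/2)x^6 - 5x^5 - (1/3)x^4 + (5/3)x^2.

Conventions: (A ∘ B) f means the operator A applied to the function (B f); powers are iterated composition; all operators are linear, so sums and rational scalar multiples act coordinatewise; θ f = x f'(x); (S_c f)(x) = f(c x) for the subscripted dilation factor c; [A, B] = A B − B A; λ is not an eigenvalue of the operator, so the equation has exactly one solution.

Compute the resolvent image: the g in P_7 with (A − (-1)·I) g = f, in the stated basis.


write g with unknown coordinates in the stated basis and equate coefficients in (A − (-1)·I) g = f
solving from the highest basis element down gives g = (5/2)x^6 - 5x^5 - (1/3)x^4 + (5/3)x^2
check: A g = 0
so A g − (-1)·g = (5/2)x^6 - 5x^5 - (1/3)x^4 + (5/3)x^2 = f ✓

the result is g(x) = (5/2)x^6 - 5x^5 - (1/3)x^4 + (5/3)x^2


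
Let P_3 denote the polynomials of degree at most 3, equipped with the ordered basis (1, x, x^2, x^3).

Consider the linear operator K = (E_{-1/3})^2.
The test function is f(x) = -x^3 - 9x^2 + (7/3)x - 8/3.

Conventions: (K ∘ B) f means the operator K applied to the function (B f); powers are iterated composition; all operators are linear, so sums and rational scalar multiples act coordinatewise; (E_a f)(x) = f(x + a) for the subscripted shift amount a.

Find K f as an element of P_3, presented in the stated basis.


E_{-1/3} f = -x^3 - 8x^2 + 8x - 119/27
E_{-1/3} E_{-1/3} f = -x^3 - 7x^2 + 13x - 214/27

g(x) = -x^3 - 7x^2 + 13x - 214/27


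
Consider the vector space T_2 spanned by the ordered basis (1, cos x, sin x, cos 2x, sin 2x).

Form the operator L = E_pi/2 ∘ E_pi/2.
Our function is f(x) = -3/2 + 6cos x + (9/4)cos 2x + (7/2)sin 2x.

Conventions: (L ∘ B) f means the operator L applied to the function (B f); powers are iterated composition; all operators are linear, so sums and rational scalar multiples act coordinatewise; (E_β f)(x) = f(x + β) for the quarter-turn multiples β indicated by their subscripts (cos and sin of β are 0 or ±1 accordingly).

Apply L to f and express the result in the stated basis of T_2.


the image equals g(x) = -3/2 - 6cos x + (9/4)cos 2x + (7/2)sin 2x

E_pi/2 f = -3/2 - 6sin x - (9/4)cos 2x - (7/2)sin 2x
E_pi/2 E_pi/2 f = -3/2 - 6cos x + (9/4)cos 2x + (7/2)sin 2x


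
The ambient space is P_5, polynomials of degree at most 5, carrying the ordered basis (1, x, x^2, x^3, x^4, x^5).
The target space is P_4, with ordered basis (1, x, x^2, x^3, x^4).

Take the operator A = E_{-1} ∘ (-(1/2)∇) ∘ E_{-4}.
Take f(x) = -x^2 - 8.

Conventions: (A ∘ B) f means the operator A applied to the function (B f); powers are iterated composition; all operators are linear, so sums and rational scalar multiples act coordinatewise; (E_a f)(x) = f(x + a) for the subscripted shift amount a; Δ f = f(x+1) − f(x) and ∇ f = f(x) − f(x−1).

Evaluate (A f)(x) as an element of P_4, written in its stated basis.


E_{-4} f = -x^2 + 8x - 24
∇ E_{-4} f = -2x + 9
(-(1/2)∇) E_{-4} f = x - 9/2
E_{-1} (-(1/2)∇) E_{-4} f = x - 11/2

the result is g(x) = x - 11/2


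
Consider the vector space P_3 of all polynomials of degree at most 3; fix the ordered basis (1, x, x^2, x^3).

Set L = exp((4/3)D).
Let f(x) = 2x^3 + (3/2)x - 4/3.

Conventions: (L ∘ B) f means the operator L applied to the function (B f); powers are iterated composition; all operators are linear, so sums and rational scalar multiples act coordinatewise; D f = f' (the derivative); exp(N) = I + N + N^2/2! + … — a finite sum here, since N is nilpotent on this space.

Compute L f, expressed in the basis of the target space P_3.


the image equals g(x) = 2x^3 + 8x^2 + (73/6)x + 146/27

order-1 term: 8x^2 + 2
order-2 term: (32/3)x
order-3 term: 128/27
the series for exp((4/3)D) f terminates at order 3
exp((4/3)D) f = 2x^3 + 8x^2 + (73/6)x + 146/27


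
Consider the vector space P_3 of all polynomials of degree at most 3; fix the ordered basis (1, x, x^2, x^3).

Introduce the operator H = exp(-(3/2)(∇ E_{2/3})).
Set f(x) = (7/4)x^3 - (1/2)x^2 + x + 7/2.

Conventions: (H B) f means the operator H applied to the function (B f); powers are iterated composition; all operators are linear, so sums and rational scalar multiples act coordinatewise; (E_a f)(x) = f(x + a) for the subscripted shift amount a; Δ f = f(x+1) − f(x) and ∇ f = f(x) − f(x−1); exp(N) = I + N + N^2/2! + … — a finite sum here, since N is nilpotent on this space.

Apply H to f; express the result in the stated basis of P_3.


order-1 term: -(63/8)x^2 - (9/8)x - 17/8
order-2 term: (189/16)x + 45/16
order-3 term: -189/32
the series for exp(-(3/2)(∇ E_{2/3})) f terminates at order 3
exp(-(3/2)(∇ E_{2/3})) f = (7/4)x^3 - (67/8)x^2 + (187/16)x - 55/32

g(x) = (7/4)x^3 - (67/8)x^2 + (187/16)x - 55/32


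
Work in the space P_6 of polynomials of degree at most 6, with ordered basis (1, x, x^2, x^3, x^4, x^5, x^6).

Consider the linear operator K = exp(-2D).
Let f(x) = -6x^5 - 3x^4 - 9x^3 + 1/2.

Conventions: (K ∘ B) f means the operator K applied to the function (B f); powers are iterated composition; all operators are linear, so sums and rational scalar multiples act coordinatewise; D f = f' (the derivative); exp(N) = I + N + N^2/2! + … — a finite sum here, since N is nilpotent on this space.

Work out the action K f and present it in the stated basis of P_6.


the image equals g(x) = -6x^5 + 57x^4 - 225x^3 + 462x^2 - 492x + 433/2

order-1 term: 60x^4 + 24x^3 + 54x^2
order-2 term: -240x^3 - 72x^2 - 108x
order-3 term: 480x^2 + 96x + 72
order-4 term: -480x - 48
order-5 term: 192
the series for exp(-2D) f terminates at order 5
exp(-2D) f = -6x^5 + 57x^4 - 225x^3 + 462x^2 - 492x + 433/2


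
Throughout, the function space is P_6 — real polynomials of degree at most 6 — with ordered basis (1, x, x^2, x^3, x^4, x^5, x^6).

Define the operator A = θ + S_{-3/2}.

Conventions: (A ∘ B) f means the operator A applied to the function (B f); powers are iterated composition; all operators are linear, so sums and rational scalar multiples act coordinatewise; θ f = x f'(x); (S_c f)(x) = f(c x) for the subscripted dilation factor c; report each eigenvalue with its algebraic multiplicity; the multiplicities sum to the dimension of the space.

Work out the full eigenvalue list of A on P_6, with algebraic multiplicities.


image of 1: 1
image of x: -(1/2)x
image of x^2: (17/4)x^2
image of x^3: -(3/8)x^3
image of x^4: (145/16)x^4
image of x^5: -(83/32)x^5
image of x^6: (1113/64)x^6
the matrix is upper triangular; its diagonal is (1, -1/2, 17/4, -3/8, 145/16, -83/32, 1113/64)
for a triangular matrix the eigenvalues are the diagonal entries, with algebraic multiplicity their repetition count

λ = -83/32 (multiplicity 1), λ = -1/2 (multiplicity 1), λ = -3/8 (multiplicity 1), λ = 1 (multiplicity 1), λ = 17/4 (multiplicity 1), λ = 145/16 (multiplicity 1), λ = 1113/64 (multiplicity 1)


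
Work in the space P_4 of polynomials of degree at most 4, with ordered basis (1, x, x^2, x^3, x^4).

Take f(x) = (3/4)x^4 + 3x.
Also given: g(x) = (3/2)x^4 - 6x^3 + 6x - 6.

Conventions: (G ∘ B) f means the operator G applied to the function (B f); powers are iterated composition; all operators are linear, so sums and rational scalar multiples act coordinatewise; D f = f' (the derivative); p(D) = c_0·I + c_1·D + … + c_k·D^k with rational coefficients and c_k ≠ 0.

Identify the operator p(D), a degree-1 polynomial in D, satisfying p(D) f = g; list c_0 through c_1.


c_0 = 2, c_1 = -2

D^0 f = (3/4)x^4 + 3x
D^1 f = 3x^3 + 3
matching coefficients of g against c_0 f + c_1 Df + … from the top degree down determines the c_i
solution: c_0 = 2, c_1 = -2


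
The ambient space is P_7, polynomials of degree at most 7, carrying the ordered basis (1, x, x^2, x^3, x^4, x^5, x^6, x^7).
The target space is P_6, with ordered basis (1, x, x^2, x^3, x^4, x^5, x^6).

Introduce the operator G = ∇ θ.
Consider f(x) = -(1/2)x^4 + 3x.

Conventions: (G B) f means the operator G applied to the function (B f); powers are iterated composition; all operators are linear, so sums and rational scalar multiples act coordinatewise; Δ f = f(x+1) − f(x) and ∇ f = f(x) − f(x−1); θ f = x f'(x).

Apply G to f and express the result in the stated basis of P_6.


g(x) = -8x^3 + 12x^2 - 8x + 5

θ f = -2x^4 + 3x
∇ θ f = -8x^3 + 12x^2 - 8x + 5


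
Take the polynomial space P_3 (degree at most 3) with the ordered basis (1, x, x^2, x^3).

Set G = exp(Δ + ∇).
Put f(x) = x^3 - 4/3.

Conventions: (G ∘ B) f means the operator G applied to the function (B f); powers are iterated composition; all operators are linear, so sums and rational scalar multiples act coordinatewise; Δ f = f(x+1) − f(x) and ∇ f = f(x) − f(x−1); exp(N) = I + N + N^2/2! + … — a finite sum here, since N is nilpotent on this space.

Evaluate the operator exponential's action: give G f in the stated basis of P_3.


the result is g(x) = x^3 + 6x^2 + 12x + 26/3

order-1 term: 6x^2 + 2
order-2 term: 12x
order-3 term: 8
the series for exp(Δ + ∇) f terminates at order 3
exp(Δ + ∇) f = x^3 + 6x^2 + 12x + 26/3


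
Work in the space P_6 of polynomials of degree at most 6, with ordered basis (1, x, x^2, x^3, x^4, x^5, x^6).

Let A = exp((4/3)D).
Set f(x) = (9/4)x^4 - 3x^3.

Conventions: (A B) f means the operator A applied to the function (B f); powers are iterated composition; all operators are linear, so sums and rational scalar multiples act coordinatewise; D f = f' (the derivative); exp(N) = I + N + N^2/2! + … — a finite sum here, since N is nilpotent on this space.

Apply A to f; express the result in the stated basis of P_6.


order-1 term: 12x^3 - 12x^2
order-2 term: 24x^2 - 16x
order-3 term: (64/3)x - 64/9
order-4 term: 64/9
the series for exp((4/3)D) f terminates at order 4
exp((4/3)D) f = (9/4)x^4 + 9x^3 + 12x^2 + (16/3)x

g(x) = (9/4)x^4 + 9x^3 + 12x^2 + (16/3)x


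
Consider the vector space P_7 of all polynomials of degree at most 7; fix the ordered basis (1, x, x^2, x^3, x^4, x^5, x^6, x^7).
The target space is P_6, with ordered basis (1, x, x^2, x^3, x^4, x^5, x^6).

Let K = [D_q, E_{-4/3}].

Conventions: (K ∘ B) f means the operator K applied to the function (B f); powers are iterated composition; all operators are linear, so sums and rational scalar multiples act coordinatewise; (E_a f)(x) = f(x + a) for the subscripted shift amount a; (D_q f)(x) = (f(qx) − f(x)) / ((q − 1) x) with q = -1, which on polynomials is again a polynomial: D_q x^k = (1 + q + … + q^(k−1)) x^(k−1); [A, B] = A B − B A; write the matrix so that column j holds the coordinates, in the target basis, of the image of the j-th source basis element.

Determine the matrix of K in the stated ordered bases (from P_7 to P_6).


image of 1: 0
image of x: 0
image of x^2: -8/3
image of x^3: (8/3)x + 32/9
image of x^4: -(16/3)x^2 - 256/27
image of x^5: (16/3)x^3 + (64/9)x^2 + (256/27)x + 1024/81
image of x^6: -8x^4 - (1280/27)x^2 - 2048/81
image of x^7: 8x^5 + (32/3)x^4 + (1280/27)x^3 + (5120/81)x^2 + (2048/81)x + 8192/243
each image's coordinates form column j of the matrix

the matrix is [[0, 0, -8/3, 32/9, -256/27, 1024/81, -2048/81, 8192/243]; [0, 0, 0, 8/3, 0, 256/27, 0, 2048/81]; [0, 0, 0, 0, -16/3, 64/9, -1280/27, 5120/81]; [0, 0, 0, 0, 0, 16/3, 0, 1280/27]; [0, 0, 0, 0, 0, 0, -8, 32/3]; [0, 0, 0, 0, 0, 0, 0, 8]; [0, 0, 0, 0, 0, 0, 0, 0]] (rows listed top to bottom)


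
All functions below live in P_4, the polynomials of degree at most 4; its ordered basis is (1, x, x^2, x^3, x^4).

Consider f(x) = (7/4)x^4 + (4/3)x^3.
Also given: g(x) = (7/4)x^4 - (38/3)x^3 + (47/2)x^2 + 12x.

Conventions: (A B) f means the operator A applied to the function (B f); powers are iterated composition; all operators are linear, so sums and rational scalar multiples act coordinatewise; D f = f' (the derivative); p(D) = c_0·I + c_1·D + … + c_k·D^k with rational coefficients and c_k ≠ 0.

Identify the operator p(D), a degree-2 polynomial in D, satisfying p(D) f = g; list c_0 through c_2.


c_0 = 1, c_1 = -2, c_2 = 3/2

D^0 f = (7/4)x^4 + (4/3)x^3
D^1 f = 7x^3 + 4x^2
D^2 f = 21x^2 + 8x
matching coefficients of g against c_0 f + c_1 Df + … from the top degree down determines the c_i
solution: c_0 = 1, c_1 = -2, c_2 = 3/2


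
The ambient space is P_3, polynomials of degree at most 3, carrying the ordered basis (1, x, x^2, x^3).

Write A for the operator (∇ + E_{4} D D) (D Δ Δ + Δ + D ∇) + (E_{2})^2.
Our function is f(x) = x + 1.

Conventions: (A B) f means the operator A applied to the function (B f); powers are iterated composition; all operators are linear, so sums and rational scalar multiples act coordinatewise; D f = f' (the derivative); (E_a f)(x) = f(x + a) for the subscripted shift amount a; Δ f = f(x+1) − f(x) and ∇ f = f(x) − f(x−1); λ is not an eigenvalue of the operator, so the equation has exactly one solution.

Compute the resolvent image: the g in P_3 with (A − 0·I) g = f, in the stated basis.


write g with unknown coordinates in the stated basis and equate coefficients in (A − 0·I) g = f
solving from the highest basis element down gives g = x - 3
check: A g = x + 1
so A g − 0·g = x + 1 = f ✓

the result is g(x) = x - 3


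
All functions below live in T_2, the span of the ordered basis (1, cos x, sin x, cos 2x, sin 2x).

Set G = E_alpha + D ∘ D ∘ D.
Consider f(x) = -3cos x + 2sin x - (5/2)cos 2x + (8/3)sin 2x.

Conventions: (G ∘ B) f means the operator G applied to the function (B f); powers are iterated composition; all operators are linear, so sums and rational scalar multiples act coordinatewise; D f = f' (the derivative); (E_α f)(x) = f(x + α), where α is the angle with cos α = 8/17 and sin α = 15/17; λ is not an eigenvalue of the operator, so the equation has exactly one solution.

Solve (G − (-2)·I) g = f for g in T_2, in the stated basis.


g(x) = -(61/52)cos x + (45/52)sin x + (2069/7134)cos 2x + (484/1189)sin 2x

write g with unknown coordinates in the stated basis and equate coefficients in (G − (-2)·I) g = f
solving from the highest basis element down gives g = -(61/52)cos x + (45/52)sin x + (2069/7134)cos 2x + (484/1189)sin 2x
check: G g = -(17/26)cos x + (7/26)sin x - (21973/7134)cos 2x + (6608/3567)sin 2x
so G g − (-2)·g = -3cos x + 2sin x - (5/2)cos 2x + (8/3)sin 2x = f ✓


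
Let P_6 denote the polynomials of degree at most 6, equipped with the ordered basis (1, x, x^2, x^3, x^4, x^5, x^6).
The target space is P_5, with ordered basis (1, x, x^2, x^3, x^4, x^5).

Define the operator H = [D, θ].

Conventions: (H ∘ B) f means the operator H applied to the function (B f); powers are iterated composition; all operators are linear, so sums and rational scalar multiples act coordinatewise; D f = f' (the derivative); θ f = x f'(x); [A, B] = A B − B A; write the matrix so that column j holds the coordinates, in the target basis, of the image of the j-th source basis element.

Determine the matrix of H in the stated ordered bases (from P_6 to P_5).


the matrix is [[0, 1, 0, 0, 0, 0, 0]; [0, 0, 2, 0, 0, 0, 0]; [0, 0, 0, 3, 0, 0, 0]; [0, 0, 0, 0, 4, 0, 0]; [0, 0, 0, 0, 0, 5, 0]; [0, 0, 0, 0, 0, 0, 6]] (rows listed top to bottom)

image of 1: 0
image of x: 1
image of x^2: 2x
image of x^3: 3x^2
image of x^4: 4x^3
image of x^5: 5x^4
image of x^6: 6x^5
each image's coordinates form column j of the matrix


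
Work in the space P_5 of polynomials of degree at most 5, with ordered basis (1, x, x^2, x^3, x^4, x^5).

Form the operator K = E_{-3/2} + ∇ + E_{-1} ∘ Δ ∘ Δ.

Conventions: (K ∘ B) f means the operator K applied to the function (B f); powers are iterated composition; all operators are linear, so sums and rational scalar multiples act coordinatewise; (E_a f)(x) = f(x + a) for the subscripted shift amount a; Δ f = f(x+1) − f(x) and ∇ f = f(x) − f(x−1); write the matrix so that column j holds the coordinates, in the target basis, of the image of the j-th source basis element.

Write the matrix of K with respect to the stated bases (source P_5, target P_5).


image of 1: 1
image of x: x - 1/2
image of x^2: x^2 - x + 13/4
image of x^3: x^3 - (3/2)x^2 + (39/4)x - 19/8
image of x^4: x^4 - 2x^3 + (39/2)x^2 - (19/2)x + 97/16
image of x^5: x^5 - (5/2)x^4 + (65/2)x^3 - (95/4)x^2 + (485/16)x - 211/32
each image's coordinates form column j of the matrix

the matrix is [[1, -1/2, 13/4, -19/8, 97/16, -211/32]; [0, 1, -1, 39/4, -19/2, 485/16]; [0, 0, 1, -3/2, 39/2, -95/4]; [0, 0, 0, 1, -2, 65/2]; [0, 0, 0, 0, 1, -5/2]; [0, 0, 0, 0, 0, 1]] (rows listed top to bottom)


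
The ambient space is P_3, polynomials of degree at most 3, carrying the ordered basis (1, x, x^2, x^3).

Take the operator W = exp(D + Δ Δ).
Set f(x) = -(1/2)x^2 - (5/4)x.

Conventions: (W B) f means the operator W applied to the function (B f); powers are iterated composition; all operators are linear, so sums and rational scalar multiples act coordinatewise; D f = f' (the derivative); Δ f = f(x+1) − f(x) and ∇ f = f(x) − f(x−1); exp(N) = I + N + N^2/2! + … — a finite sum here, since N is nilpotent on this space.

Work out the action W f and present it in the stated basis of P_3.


the result is g(x) = -(1/2)x^2 - (9/4)x - 11/4

order-1 term: -x - 9/4
order-2 term: -1/2
the series for exp(D + Δ Δ) f terminates at order 2
exp(D + Δ Δ) f = -(1/2)x^2 - (9/4)x - 11/4


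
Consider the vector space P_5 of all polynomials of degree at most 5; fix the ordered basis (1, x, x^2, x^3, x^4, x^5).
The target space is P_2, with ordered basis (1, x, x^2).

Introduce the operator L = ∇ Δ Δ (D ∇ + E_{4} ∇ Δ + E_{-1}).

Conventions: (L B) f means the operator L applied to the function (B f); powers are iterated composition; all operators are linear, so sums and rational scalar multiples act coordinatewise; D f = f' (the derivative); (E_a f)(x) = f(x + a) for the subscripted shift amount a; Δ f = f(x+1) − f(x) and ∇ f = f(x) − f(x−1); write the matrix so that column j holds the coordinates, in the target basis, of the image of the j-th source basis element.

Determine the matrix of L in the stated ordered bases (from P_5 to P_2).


image of 1: 0
image of x: 0
image of x^2: 0
image of x^3: 6
image of x^4: 24x - 12
image of x^5: 60x^2 - 60x + 270
each image's coordinates form column j of the matrix

the matrix is [[0, 0, 0, 6, -12, 270]; [0, 0, 0, 0, 24, -60]; [0, 0, 0, 0, 0, 60]] (rows listed top to bottom)


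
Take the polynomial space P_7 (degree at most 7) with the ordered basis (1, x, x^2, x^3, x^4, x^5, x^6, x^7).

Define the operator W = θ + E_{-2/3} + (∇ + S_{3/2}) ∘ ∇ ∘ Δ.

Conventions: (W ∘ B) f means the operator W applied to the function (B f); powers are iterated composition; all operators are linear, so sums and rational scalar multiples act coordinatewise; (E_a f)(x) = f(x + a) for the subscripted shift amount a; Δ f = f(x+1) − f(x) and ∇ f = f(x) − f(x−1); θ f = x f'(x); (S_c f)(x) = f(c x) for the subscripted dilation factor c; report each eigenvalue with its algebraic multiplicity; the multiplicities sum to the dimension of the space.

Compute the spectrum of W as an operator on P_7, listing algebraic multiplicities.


image of 1: 1
image of x: 2x - 2/3
image of x^2: 3x^2 - (4/3)x + 22/9
image of x^3: 4x^3 - 2x^2 + (31/3)x + 154/27
image of x^4: 5x^4 - (8/3)x^3 + (89/3)x^2 + (616/27)x - 794/81
image of x^5: 6x^5 - (10/3)x^4 + (1295/18)x^3 + (1540/27)x^2 - (3565/81)x + 7258/243
image of x^6: 7x^6 - 4x^5 + (3805/24)x^4 + (3080/27)x^3 - (5915/54)x^2 + (14516/81)x - 42218/729
image of x^7: 8x^7 - (14/3)x^6 + (15757/48)x^5 + (5390/27)x^4 - (57295/324)x^3 + (50806/81)x^2 - (290423/729)x + 275434/2187
the matrix is upper triangular; its diagonal is (1, 2, 3, 4, 5, 6, 7, 8)
for a triangular matrix the eigenvalues are the diagonal entries, with algebraic multiplicity their repetition count

λ = 1 (multiplicity 1), λ = 2 (multiplicity 1), λ = 3 (multiplicity 1), λ = 4 (multiplicity 1), λ = 5 (multiplicity 1), λ = 6 (multiplicity 1), λ = 7 (multiplicity 1), λ = 8 (multiplicity 1)


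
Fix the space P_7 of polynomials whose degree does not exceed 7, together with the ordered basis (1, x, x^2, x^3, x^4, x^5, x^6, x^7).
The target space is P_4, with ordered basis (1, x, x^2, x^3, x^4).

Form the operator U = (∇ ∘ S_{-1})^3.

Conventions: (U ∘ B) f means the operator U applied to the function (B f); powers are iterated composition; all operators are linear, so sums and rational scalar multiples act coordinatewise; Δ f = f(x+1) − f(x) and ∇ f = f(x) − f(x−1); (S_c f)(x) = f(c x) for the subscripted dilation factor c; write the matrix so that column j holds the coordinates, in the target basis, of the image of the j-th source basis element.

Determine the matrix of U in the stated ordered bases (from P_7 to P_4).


image of 1: 0
image of x: 0
image of x^2: 0
image of x^3: 6
image of x^4: -24x + 12
image of x^5: 60x^2 - 60x + 30
image of x^6: -120x^3 + 180x^2 - 180x + 60
image of x^7: 210x^4 - 420x^3 + 630x^2 - 420x + 126
each image's coordinates form column j of the matrix

the matrix is [[0, 0, 0, 6, 12, 30, 60, 126]; [0, 0, 0, 0, -24, -60, -180, -420]; [0, 0, 0, 0, 0, 60, 180, 630]; [0, 0, 0, 0, 0, 0, -120, -420]; [0, 0, 0, 0, 0, 0, 0, 210]] (rows listed top to bottom)


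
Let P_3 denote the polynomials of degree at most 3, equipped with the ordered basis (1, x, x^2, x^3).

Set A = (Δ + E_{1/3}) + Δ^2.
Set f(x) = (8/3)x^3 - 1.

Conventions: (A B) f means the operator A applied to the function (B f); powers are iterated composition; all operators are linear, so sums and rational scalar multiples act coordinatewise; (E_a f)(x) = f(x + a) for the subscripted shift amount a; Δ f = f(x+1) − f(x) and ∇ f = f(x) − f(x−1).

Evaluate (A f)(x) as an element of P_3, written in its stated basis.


Δ f = 8x^2 + 8x + 8/3
E_{1/3} f = (8/3)x^3 + (8/3)x^2 + (8/9)x - 73/81
(Δ + E_{1/3}) f = (8/3)x^3 + (32/3)x^2 + (80/9)x + 143/81
Δ f = 8x^2 + 8x + 8/3
Δ Δ f = 16x + 16
((Δ + E_{1/3}) + Δ^2) f = (8/3)x^3 + (32/3)x^2 + (224/9)x + 1439/81

the image equals g(x) = (8/3)x^3 + (32/3)x^2 + (224/9)x + 1439/81


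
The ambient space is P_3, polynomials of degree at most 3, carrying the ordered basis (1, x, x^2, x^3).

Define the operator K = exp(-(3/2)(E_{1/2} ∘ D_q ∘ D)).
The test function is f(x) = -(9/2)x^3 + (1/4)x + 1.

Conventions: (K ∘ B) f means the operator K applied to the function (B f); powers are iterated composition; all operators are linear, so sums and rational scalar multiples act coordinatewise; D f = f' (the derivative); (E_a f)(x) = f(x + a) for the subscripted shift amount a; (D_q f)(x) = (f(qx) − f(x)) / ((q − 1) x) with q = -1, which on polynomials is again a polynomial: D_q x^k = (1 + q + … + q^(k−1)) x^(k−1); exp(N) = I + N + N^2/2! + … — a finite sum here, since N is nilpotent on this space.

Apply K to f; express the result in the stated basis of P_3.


g(x) = -(9/2)x^3 + (1/4)x + 1

the series for exp(-(3/2)(E_{1/2} ∘ D_q ∘ D)) f terminates at order 0
exp(-(3/2)(E_{1/2} ∘ D_q ∘ D)) f = -(9/2)x^3 + (1/4)x + 1


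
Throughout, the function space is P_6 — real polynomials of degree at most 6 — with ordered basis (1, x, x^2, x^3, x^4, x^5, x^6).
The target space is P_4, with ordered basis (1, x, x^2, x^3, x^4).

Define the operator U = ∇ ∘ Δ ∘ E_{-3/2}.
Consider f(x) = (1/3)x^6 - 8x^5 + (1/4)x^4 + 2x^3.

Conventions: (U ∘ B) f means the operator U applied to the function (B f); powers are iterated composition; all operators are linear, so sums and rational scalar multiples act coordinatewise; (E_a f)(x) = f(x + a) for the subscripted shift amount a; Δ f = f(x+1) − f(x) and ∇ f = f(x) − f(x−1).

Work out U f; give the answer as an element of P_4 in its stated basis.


g(x) = 10x^4 - 220x^3 + 868x^2 - 1322x + 17353/24

E_{-3/2} f = (1/3)x^6 - 11x^5 + (143/2)x^4 - 202x^3 + (4635/16)x^2 - (3321/16)x + 945/16
Δ E_{-3/2} f = 2x^5 - 50x^4 + (548/3)x^3 - 282x^2 + (1651/8)x - 1417/24
∇ Δ E_{-3/2} f = 10x^4 - 220x^3 + 868x^2 - 1322x + 17353/24


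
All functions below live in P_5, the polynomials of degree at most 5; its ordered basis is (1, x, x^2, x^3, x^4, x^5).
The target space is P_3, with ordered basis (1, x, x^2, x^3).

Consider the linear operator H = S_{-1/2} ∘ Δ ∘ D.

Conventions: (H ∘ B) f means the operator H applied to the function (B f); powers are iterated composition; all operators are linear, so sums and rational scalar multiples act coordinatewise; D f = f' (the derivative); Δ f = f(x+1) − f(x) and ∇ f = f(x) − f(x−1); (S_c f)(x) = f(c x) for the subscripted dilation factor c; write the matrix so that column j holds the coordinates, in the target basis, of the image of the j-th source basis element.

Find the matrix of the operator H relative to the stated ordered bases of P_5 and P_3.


the matrix is [[0, 0, 2, 3, 4, 5]; [0, 0, 0, -3, -6, -10]; [0, 0, 0, 0, 3, 15/2]; [0, 0, 0, 0, 0, -5/2]] (rows listed top to bottom)

image of 1: 0
image of x: 0
image of x^2: 2
image of x^3: -3x + 3
image of x^4: 3x^2 - 6x + 4
image of x^5: -(5/2)x^3 + (15/2)x^2 - 10x + 5
each image's coordinates form column j of the matrix


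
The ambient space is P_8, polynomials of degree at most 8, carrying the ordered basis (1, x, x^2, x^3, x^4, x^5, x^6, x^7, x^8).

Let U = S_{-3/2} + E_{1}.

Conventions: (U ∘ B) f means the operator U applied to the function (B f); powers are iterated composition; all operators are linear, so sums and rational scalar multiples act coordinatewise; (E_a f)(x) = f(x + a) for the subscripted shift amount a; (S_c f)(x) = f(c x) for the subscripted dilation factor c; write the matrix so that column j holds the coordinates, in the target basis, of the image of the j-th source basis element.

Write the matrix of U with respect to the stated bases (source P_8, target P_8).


the matrix is [[2, 1, 1, 1, 1, 1, 1, 1, 1]; [0, -1/2, 2, 3, 4, 5, 6, 7, 8]; [0, 0, 13/4, 3, 6, 10, 15, 21, 28]; [0, 0, 0, -19/8, 4, 10, 20, 35, 56]; [0, 0, 0, 0, 97/16, 5, 15, 35, 70]; [0, 0, 0, 0, 0, -211/32, 6, 21, 56]; [0, 0, 0, 0, 0, 0, 793/64, 7, 28]; [0, 0, 0, 0, 0, 0, 0, -2059/128, 8]; [0, 0, 0, 0, 0, 0, 0, 0, 6817/256]] (rows listed top to bottom)

image of 1: 2
image of x: -(1/2)x + 1
image of x^2: (13/4)x^2 + 2x + 1
image of x^3: -(19/8)x^3 + 3x^2 + 3x + 1
image of x^4: (97/16)x^4 + 4x^3 + 6x^2 + 4x + 1
image of x^5: -(211/32)x^5 + 5x^4 + 10x^3 + 10x^2 + 5x + 1
image of x^6: (793/64)x^6 + 6x^5 + 15x^4 + 20x^3 + 15x^2 + 6x + 1
image of x^7: -(2059/128)x^7 + 7x^6 + 21x^5 + 35x^4 + 35x^3 + 21x^2 + 7x + 1
image of x^8: (6817/256)x^8 + 8x^7 + 28x^6 + 56x^5 + 70x^4 + 56x^3 + 28x^2 + 8x + 1
each image's coordinates form column j of the matrix


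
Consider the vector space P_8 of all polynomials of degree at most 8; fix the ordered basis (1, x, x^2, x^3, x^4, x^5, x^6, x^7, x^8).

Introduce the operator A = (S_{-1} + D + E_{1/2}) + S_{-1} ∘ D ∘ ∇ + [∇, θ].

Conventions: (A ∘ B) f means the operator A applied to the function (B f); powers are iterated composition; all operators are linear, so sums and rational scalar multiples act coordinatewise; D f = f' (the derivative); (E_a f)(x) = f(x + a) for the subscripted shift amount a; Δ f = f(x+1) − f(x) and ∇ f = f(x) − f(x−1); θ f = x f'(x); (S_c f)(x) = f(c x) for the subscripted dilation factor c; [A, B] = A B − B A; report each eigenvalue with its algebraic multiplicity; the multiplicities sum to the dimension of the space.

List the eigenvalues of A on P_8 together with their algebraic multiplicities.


image of 1: 2
image of x: 5/2
image of x^2: 2x^2 + 5x + 1/4
image of x^3: (15/2)x^2 - (45/4)x + 1/8
image of x^4: 2x^4 + 10x^3 + (3/2)x^2 + (49/2)x + 1/16
image of x^5: (25/2)x^4 - (75/2)x^3 + (5/4)x^2 - (635/16)x + 1/32
image of x^6: 2x^6 + 15x^5 + (15/4)x^4 + (245/2)x^3 + (15/16)x^2 + (963/16)x + 1/64
image of x^7: (35/2)x^6 - (315/4)x^5 + (35/8)x^4 - (4445/16)x^3 + (21/32)x^2 - (5369/64)x + 1/128
image of x^8: 2x^8 + 20x^7 + 7x^6 + 343x^5 + (35/8)x^4 + (2247/4)x^3 + (7/16)x^2 + (1793/16)x + 1/256
the matrix is upper triangular; its diagonal is (2, 0, 2, 0, 2, 0, 2, 0, 2)
for a triangular matrix the eigenvalues are the diagonal entries, with algebraic multiplicity their repetition count

λ = 0 (multiplicity 4), λ = 2 (multiplicity 5)


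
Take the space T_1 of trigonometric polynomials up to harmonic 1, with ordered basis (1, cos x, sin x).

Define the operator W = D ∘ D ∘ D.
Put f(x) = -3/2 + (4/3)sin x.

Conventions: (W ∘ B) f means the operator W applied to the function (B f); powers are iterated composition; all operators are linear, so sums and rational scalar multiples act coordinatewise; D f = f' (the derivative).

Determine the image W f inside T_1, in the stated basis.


D f = (4/3)cos x
D D f = -(4/3)sin x
D D D f = -(4/3)cos x

the result is g(x) = -(4/3)cos x


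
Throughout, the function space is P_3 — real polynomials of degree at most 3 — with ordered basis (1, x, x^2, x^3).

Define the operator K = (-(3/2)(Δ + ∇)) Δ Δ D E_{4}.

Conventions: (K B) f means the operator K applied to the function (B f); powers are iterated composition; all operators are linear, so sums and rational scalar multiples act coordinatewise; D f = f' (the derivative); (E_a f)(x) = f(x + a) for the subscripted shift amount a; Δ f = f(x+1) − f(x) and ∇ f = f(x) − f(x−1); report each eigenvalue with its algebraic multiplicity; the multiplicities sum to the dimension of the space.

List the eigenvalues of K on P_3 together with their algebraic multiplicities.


image of 1: 0
image of x: 0
image of x^2: 0
image of x^3: 0
the matrix is upper triangular; its diagonal is (0, 0, 0, 0)
for a triangular matrix the eigenvalues are the diagonal entries, with algebraic multiplicity their repetition count

λ = 0 (multiplicity 4)


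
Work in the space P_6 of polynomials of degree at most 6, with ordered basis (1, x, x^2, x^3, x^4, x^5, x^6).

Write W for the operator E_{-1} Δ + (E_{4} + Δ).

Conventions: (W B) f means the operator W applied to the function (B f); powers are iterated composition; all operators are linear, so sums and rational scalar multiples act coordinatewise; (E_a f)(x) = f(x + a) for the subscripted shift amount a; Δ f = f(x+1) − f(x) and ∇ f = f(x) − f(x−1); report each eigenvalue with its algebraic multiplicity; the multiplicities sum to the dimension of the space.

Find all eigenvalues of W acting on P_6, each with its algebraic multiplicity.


λ = 1 (multiplicity 7)

image of 1: 1
image of x: x + 6
image of x^2: x^2 + 12x + 16
image of x^3: x^3 + 18x^2 + 48x + 66
image of x^4: x^4 + 24x^3 + 96x^2 + 264x + 256
image of x^5: x^5 + 30x^4 + 160x^3 + 660x^2 + 1280x + 1026
image of x^6: x^6 + 36x^5 + 240x^4 + 1320x^3 + 3840x^2 + 6156x + 4096
the matrix is upper triangular; its diagonal is (1, 1, 1, 1, 1, 1, 1)
for a triangular matrix the eigenvalues are the diagonal entries, with algebraic multiplicity their repetition count


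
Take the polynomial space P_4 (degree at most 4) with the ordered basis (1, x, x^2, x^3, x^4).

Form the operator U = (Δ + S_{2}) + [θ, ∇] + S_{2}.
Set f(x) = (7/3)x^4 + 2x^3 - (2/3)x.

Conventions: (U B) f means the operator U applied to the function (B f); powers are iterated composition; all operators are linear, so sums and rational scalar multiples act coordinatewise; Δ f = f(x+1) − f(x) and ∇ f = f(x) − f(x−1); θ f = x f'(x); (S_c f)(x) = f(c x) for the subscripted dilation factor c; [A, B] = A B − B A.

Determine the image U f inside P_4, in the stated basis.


the result is g(x) = (224/3)x^4 + 32x^3 + 42x^2 - (10/3)x + 23/3

Δ f = (28/3)x^3 + 20x^2 + (46/3)x + 11/3
S_{2} f = (112/3)x^4 + 16x^3 - (4/3)x
(Δ + S_{2}) f = (112/3)x^4 + (76/3)x^3 + 20x^2 + 14x + 11/3
∇ f = (28/3)x^3 - 8x^2 + (10/3)x - 1
θ ∇ f = 28x^3 - 16x^2 + (10/3)x
θ f = (28/3)x^4 + 6x^3 - (2/3)x
∇ θ f = (112/3)x^3 - 38x^2 + (58/3)x - 4
[θ, ∇] f = -(28/3)x^3 + 22x^2 - 16x + 4
S_{2} f = (112/3)x^4 + 16x^3 - (4/3)x
((Δ + S_{2}) + [θ, ∇] + S_{2}) f = (224/3)x^4 + 32x^3 + 42x^2 - (10/3)x + 23/3


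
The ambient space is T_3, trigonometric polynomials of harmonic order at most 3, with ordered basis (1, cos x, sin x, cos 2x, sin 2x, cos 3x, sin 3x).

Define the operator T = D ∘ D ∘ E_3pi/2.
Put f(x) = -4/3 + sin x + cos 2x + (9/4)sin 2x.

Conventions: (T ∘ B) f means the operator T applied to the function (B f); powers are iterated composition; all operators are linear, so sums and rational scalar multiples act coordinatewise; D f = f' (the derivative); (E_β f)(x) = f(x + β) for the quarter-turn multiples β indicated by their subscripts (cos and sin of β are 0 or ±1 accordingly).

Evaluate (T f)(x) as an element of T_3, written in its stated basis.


E_3pi/2 f = -4/3 - cos x - cos 2x - (9/4)sin 2x
D E_3pi/2 f = sin x - (9/2)cos 2x + 2sin 2x
D D E_3pi/2 f = cos x + 4cos 2x + 9sin 2x

the image equals g(x) = cos x + 4cos 2x + 9sin 2x


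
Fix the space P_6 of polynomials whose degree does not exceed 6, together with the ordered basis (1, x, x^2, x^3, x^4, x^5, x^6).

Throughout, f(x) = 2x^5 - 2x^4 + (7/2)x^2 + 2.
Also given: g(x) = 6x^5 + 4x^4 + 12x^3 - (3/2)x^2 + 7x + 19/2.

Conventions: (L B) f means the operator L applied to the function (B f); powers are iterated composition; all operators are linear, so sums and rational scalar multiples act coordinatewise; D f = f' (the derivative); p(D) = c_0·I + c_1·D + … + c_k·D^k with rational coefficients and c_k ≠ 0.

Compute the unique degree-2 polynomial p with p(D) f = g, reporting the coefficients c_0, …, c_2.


D^0 f = 2x^5 - 2x^4 + (7/2)x^2 + 2
D^1 f = 10x^4 - 8x^3 + 7x
D^2 f = 40x^3 - 24x^2 + 7
matching coefficients of g against c_0 f + c_1 Df + … from the top degree down determines the c_i
solution: c_0 = 3, c_1 = 1, c_2 = 1/2

p(D) = 3·I + D + (1/2)·D^2, i.e. c_0 = 3, c_1 = 1, c_2 = 1/2


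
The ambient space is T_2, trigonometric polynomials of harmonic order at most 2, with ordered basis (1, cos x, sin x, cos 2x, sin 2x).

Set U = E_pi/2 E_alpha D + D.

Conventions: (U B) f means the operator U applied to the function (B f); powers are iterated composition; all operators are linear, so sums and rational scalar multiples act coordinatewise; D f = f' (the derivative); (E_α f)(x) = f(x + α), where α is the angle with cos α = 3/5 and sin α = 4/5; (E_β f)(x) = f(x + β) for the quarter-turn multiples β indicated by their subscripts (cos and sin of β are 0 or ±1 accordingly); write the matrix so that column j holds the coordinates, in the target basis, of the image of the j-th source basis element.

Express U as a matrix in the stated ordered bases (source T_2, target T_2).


image of 1: 0
image of cos x: -(3/5)cos x - (1/5)sin x
image of sin x: (1/5)cos x - (3/5)sin x
image of cos 2x: (48/25)cos 2x - (64/25)sin 2x
image of sin 2x: (64/25)cos 2x + (48/25)sin 2x
each image's coordinates form column j of the matrix

the matrix is [[0, 0, 0, 0, 0]; [0, -3/5, 1/5, 0, 0]; [0, -1/5, -3/5, 0, 0]; [0, 0, 0, 48/25, 64/25]; [0, 0, 0, -64/25, 48/25]] (rows listed top to bottom)


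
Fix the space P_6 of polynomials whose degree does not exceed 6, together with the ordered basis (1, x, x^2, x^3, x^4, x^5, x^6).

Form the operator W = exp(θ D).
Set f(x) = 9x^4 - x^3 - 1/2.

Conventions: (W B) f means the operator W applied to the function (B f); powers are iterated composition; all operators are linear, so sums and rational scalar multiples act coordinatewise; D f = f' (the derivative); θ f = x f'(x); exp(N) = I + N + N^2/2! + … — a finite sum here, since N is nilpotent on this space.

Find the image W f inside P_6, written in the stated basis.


order-1 term: 108x^3 - 6x^2
order-2 term: 324x^2 - 6x
order-3 term: 216x
the series for exp(θ D) f terminates at order 3
exp(θ D) f = 9x^4 + 107x^3 + 318x^2 + 210x - 1/2

g(x) = 9x^4 + 107x^3 + 318x^2 + 210x - 1/2


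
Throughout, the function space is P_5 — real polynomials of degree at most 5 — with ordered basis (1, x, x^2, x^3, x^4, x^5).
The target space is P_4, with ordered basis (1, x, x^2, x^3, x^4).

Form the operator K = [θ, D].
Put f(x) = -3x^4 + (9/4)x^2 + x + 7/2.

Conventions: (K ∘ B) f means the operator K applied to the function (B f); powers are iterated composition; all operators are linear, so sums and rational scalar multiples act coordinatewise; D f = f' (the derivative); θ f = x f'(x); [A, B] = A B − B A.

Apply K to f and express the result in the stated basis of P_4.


the result is g(x) = 12x^3 - (9/2)x - 1

D f = -12x^3 + (9/2)x + 1
θ D f = -36x^3 + (9/2)x
θ f = -12x^4 + (9/2)x^2 + x
D θ f = -48x^3 + 9x + 1
[θ, D] f = 12x^3 - (9/2)x - 1
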